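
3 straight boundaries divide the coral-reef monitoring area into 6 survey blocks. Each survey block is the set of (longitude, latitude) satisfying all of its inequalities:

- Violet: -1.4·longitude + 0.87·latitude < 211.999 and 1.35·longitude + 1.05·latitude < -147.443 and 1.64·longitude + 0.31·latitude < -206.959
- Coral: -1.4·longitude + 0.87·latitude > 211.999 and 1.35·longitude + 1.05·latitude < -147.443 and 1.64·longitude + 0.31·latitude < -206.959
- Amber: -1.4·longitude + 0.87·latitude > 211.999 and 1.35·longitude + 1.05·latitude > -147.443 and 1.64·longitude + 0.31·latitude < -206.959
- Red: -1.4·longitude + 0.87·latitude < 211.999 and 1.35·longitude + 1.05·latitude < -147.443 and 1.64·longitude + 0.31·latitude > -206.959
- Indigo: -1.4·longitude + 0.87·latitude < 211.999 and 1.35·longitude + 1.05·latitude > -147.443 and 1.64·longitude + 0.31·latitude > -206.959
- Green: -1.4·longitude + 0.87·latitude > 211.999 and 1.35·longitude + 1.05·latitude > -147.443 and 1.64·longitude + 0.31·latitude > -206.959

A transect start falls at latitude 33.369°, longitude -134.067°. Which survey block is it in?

Amber

-1.4·-134.067 + 0.87·33.369 = 216.725, which is > 211.999
1.35·-134.067 + 1.05·33.369 = -145.953, which is > -147.443
1.64·-134.067 + 0.31·33.369 = -209.525, which is < -206.959
This sign pattern matches Amber.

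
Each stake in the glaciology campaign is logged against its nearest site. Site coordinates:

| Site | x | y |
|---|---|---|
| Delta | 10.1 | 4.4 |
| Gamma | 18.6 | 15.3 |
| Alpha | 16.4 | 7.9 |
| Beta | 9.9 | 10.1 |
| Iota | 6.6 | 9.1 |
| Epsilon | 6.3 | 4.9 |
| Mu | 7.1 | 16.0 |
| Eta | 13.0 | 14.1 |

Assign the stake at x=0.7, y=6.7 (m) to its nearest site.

Squared distances to each site:
Delta: 93.650; Gamma: 394.370; Alpha: 247.930; Beta: 96.200; Iota: 40.570; Epsilon: 34.600; Mu: 127.450; Eta: 206.050.
Minimum at Epsilon.

Epsilon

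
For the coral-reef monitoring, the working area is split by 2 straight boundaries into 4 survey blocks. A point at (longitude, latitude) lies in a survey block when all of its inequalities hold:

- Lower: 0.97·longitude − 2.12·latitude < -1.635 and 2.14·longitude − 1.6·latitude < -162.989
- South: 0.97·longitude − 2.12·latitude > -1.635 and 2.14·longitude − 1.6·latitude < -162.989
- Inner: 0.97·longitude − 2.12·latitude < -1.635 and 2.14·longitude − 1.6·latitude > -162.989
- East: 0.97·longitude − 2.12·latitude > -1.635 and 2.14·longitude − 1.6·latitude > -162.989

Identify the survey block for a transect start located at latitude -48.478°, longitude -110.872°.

0.97·-110.872 − 2.12·-48.478 = -4.772, which is < -1.635
2.14·-110.872 − 1.6·-48.478 = -159.701, which is > -162.989
This sign pattern matches Inner.

Inner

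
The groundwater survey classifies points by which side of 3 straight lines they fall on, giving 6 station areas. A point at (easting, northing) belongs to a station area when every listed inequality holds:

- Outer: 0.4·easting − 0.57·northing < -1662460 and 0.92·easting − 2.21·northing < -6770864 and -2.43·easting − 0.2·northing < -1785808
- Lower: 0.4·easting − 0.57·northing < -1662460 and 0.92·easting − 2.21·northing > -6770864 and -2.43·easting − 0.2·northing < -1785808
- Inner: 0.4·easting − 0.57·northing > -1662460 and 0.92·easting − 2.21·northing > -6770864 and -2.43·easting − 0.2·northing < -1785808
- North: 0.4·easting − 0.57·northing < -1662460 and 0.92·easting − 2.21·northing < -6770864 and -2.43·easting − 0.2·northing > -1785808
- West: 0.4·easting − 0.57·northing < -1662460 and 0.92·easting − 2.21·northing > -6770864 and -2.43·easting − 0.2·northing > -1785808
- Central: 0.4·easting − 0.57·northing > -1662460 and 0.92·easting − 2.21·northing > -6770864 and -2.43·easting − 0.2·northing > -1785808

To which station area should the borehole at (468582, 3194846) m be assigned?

0.4·468582 − 0.57·3194846 = -1633629.420, which is > -1662460
0.92·468582 − 2.21·3194846 = -6629514.220, which is > -6770864
-2.43·468582 − 0.2·3194846 = -1777623.460, which is > -1785808
This sign pattern matches Central.

Central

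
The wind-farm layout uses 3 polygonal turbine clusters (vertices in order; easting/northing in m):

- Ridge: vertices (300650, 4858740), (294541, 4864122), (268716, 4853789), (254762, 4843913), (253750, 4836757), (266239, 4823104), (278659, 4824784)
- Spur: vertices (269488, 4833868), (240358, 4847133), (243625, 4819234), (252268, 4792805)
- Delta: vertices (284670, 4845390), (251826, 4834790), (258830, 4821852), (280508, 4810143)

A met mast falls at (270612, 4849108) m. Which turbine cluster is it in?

Cast a ray rightward from (270612, 4849108). For each polygon, the edges (by vertex number in listed order) whose endpoints lie on opposite sides of northing = 4849108, where each meets that height, and whether that is right or left of the point:
Ridge: 3–4 at easting≈262102.1 (left), 7–1 at easting≈294412.0 (right) → 1 crossing.
Spur: no edge straddles that height → 0 crossings.
Delta: no edge straddles that height → 0 crossings.
Only Ridge has an odd count, so the point is inside Ridge.

Ridge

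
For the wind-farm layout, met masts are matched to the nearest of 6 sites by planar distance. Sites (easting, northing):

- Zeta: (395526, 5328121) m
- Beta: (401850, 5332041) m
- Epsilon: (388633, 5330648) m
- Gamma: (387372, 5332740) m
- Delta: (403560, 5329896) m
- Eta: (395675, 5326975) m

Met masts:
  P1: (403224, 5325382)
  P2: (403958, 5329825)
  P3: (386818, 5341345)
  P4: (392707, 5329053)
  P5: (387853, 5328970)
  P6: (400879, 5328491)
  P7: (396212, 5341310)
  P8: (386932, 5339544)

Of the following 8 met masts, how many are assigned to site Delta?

3

P1 → Delta
P2 → Delta
P3 → Gamma
P4 → Zeta
P5 → Epsilon
P6 → Delta
P7 → Beta
P8 → Gamma
3 of the 8 go to Delta.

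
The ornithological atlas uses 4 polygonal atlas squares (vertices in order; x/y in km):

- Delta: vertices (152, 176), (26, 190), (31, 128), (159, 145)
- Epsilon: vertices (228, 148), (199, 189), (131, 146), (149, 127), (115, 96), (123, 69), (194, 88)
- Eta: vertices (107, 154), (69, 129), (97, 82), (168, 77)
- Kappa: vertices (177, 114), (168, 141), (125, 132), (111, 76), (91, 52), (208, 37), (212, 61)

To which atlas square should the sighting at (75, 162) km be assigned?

Cast a ray rightward from (75, 162). For each polygon, the edges (by vertex number in listed order) whose endpoints lie on opposite sides of y = 162, where each meets that height, and whether that is right or left of the point:
Delta: 2–3 at x≈28.3 (left), 4–1 at x≈155.2 (right) → 1 crossing.
Epsilon: 1–2 at x≈218.1 (right), 2–3 at x≈156.3 (right) → 2 crossings.
Eta: no edge straddles that height → 0 crossings.
Kappa: no edge straddles that height → 0 crossings.
Only Delta has an odd count, so the point is inside Delta.

Delta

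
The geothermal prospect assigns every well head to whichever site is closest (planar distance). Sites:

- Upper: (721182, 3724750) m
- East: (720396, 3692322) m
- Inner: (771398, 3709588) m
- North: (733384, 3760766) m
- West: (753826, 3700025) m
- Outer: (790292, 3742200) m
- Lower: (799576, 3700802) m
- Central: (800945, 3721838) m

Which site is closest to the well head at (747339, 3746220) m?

Squared distances to each site:
Upper: 1145149549.000; East: 3630919653.000; Inner: 1920738905.000; North: 406328141.000; West: 2176059194.000; Outer: 1861120609.000; Lower: 4791498893.000; Central: 3468085160.000.
Minimum at North.

North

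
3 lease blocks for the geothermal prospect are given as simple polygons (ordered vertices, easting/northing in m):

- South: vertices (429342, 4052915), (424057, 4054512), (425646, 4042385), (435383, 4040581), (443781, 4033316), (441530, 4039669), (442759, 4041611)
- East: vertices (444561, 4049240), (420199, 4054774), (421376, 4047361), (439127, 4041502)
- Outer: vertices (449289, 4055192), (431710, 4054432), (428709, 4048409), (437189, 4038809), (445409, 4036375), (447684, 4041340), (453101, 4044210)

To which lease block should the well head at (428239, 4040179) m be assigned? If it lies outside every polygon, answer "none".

none

Cast a ray rightward from (428239, 4040179). For each polygon, the edges (by vertex number in listed order) whose endpoints lie on opposite sides of northing = 4040179, where each meets that height, and whether that is right or left of the point:
South: 4–5 at easting≈435847.7 (right), 6–7 at easting≈441852.8 (right) → 2 crossings.
East: no edge straddles that height → 0 crossings.
Outer: 3–4 at easting≈435978.8 (right), 5–6 at easting≈447152.0 (right) → 2 crossings.
All counts are even, so the point lies outside every listed polygon.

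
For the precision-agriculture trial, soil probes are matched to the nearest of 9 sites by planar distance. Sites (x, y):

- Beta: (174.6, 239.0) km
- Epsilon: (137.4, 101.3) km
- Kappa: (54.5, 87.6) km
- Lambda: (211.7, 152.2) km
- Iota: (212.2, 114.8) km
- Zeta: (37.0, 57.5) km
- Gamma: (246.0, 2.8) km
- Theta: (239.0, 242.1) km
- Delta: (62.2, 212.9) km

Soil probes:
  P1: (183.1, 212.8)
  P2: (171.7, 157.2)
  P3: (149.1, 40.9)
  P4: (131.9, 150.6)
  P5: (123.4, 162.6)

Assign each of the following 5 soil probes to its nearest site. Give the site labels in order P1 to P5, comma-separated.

Beta, Lambda, Epsilon, Epsilon, Epsilon

P1 → Beta (d²=758.69)
P2 → Lambda (d²=1625.00)
P3 → Epsilon (d²=3785.05)
P4 → Epsilon (d²=2460.74)
P5 → Epsilon (d²=3953.69)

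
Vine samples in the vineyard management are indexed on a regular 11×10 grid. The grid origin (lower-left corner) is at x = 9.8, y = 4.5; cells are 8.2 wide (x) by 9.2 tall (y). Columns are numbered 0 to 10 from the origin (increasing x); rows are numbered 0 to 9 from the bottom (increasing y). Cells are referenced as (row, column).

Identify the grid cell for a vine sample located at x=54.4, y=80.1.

(8, 5)

Column index: ⌊(54.4 − 9.8) / 8.2⌋ = ⌊5.439⌋ = 5
Row offset from origin: ⌊(80.1 − 4.5) / 9.2⌋ = ⌊8.217⌋ = 8 → row 8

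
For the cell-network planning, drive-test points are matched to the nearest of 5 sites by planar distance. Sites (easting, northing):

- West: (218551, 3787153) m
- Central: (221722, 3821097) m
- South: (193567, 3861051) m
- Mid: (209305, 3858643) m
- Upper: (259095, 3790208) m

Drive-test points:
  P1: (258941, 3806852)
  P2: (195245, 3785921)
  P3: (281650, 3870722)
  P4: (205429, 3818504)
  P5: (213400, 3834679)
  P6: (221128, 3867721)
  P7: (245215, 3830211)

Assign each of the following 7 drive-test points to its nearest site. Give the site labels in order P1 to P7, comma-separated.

Upper, West, Mid, Central, Central, Mid, Central

P1 → Upper (d²=277046452.00)
P2 → West (d²=544687460.00)
P3 → Mid (d²=5379701266.00)
P4 → Central (d²=272185498.00)
P5 → Central (d²=253726408.00)
P6 → Mid (d²=222193413.00)
P7 → Central (d²=634986045.00)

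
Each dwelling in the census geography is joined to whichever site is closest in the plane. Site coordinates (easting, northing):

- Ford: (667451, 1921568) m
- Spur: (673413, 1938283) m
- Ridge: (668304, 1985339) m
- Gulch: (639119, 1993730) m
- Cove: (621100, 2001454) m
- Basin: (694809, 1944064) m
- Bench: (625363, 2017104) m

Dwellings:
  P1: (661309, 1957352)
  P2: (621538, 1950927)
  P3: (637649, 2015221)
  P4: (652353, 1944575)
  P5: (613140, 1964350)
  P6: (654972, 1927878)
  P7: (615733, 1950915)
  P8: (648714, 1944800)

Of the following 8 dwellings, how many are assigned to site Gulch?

P1 → Spur
P2 → Gulch
P3 → Bench
P4 → Spur
P5 → Cove
P6 → Ford
P7 → Gulch
P8 → Spur
2 of the 8 go to Gulch.

2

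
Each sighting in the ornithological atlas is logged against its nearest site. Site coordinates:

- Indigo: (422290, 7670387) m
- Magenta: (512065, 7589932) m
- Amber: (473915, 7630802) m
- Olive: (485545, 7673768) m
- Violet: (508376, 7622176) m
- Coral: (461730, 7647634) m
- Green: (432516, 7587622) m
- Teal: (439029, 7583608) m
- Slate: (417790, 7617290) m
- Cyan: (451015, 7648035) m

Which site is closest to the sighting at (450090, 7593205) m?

Teal

Squared distances to each site:
Indigo: 6729901124.000; Magenta: 3851613154.000; Amber: 1981165034.000; Olive: 7747453994.000; Violet: 4236576637.000; Coral: 3098005641.000; Green: 340015365.000; Teal: 214448130.000; Slate: 1623377225.000; Cyan: 3007184525.000.
Minimum at Teal.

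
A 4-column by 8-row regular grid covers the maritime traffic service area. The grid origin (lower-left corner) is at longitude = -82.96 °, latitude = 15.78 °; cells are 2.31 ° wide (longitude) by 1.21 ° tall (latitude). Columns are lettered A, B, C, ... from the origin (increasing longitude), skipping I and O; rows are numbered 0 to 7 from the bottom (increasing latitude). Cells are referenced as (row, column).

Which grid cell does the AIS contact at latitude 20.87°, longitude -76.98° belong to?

(4, C)

Column index: ⌊(-76.98 − -82.96) / 2.31⌋ = ⌊2.589⌋ = 2 → column C
Row offset from origin: ⌊(20.87 − 15.78) / 1.21⌋ = ⌊4.207⌋ = 4 → row 4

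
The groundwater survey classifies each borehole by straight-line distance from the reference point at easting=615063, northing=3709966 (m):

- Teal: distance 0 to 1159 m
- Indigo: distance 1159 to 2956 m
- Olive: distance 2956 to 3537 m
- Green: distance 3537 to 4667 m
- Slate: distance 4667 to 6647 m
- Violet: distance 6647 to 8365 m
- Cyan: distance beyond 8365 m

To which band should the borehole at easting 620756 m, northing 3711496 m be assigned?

Distance = √((620756−615063)² + (3711496−3709966)²) = √(32410249.000 + 2340900.000) = 5895.011 m.
4667 ≤ 5895.011 < 6647 → Slate.

Slate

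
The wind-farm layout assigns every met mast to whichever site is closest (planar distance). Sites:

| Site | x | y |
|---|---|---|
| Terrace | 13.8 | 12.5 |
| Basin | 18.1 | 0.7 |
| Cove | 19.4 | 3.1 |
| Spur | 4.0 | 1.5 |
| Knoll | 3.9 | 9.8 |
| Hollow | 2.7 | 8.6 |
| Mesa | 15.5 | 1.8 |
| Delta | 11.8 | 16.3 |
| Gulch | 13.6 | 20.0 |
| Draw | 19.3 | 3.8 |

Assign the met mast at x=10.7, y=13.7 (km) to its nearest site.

Squared distances to each site:
Terrace: 11.050; Basin: 223.760; Cove: 188.050; Spur: 193.730; Knoll: 61.450; Hollow: 90.010; Mesa: 164.650; Delta: 7.970; Gulch: 48.100; Draw: 171.970.
Minimum at Delta.

Delta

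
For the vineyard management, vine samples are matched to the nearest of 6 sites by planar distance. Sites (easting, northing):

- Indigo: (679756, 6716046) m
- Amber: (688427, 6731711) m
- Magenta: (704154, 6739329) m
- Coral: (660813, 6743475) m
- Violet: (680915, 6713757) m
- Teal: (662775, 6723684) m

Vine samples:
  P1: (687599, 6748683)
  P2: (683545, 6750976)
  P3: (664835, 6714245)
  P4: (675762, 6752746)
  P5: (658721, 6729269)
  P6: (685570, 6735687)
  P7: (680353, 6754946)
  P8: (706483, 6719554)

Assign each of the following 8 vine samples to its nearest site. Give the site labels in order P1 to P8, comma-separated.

P1 → Amber (d²=288734368.00)
P2 → Amber (d²=394974149.00)
P3 → Teal (d²=93338321.00)
P4 → Coral (d²=309424042.00)
P5 → Teal (d²=47627141.00)
P6 → Amber (d²=23971025.00)
P7 → Coral (d²=513395441.00)
P8 → Magenta (d²=396474866.00)

Amber, Amber, Teal, Coral, Teal, Amber, Coral, Magenta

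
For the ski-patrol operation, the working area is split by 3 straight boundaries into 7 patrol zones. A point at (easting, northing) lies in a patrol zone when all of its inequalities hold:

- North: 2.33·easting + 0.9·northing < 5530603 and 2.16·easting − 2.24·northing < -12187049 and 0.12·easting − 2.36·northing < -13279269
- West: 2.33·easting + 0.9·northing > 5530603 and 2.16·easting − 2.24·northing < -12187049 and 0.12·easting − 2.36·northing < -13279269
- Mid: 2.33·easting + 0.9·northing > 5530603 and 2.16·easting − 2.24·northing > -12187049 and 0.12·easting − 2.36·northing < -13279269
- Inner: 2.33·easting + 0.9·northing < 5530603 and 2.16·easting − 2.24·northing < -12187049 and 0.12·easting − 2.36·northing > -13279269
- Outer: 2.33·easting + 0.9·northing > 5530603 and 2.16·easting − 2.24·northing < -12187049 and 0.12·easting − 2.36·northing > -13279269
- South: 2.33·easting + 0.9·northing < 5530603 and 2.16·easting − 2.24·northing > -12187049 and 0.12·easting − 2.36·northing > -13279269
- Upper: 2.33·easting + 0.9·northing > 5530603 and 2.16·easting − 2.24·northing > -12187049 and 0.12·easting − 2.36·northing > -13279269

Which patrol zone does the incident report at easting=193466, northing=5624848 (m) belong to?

South

2.33·193466 + 0.9·5624848 = 5513138.980, which is < 5530603
2.16·193466 − 2.24·5624848 = -12181772.960, which is > -12187049
0.12·193466 − 2.36·5624848 = -13251425.360, which is > -13279269
This sign pattern matches South.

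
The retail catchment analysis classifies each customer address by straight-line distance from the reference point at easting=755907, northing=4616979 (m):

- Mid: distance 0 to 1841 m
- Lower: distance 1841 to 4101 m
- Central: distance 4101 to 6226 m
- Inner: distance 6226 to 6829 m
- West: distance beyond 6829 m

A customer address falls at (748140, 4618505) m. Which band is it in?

West

Distance = √((748140−755907)² + (4618505−4616979)²) = √(60326289.000 + 2328676.000) = 7915.489 m.
6829 ≤ 7915.489 < ∞ → West.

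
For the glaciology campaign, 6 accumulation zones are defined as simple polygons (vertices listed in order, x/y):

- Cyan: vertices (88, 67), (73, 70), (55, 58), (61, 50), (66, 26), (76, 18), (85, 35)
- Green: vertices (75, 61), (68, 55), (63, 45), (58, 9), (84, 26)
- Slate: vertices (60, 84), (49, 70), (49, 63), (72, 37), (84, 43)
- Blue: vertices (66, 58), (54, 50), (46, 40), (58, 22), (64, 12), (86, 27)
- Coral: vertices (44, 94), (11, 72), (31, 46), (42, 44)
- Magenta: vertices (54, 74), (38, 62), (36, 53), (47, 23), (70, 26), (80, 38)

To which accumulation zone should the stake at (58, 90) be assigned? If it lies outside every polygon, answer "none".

Cast a ray rightward from (58, 90). For each polygon, the edges (by vertex number in listed order) whose endpoints lie on opposite sides of y = 90, where each meets that height, and whether that is right or left of the point:
Cyan: no edge straddles that height → 0 crossings.
Green: no edge straddles that height → 0 crossings.
Slate: no edge straddles that height → 0 crossings.
Blue: no edge straddles that height → 0 crossings.
Coral: 1–2 at x≈38.0 (left), 4–1 at x≈43.8 (left) → 0 crossings.
Magenta: no edge straddles that height → 0 crossings.
All counts are even, so the point lies outside every listed polygon.

none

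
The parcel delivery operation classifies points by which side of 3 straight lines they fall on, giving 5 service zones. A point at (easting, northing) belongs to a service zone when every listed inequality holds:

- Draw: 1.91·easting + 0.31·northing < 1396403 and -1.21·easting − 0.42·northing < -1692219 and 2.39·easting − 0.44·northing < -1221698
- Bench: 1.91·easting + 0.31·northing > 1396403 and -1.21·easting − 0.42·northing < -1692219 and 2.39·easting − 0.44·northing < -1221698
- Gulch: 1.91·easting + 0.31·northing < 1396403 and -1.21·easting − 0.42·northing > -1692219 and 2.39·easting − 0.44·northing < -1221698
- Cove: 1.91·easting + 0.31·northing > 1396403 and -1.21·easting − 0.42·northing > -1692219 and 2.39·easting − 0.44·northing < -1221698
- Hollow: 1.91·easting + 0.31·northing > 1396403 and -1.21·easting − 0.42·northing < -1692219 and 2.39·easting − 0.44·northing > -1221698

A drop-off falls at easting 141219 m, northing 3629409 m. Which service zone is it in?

Draw

1.91·141219 + 0.31·3629409 = 1394845.080, which is < 1396403
-1.21·141219 − 0.42·3629409 = -1695226.770, which is < -1692219
2.39·141219 − 0.44·3629409 = -1259426.550, which is < -1221698
This sign pattern matches Draw.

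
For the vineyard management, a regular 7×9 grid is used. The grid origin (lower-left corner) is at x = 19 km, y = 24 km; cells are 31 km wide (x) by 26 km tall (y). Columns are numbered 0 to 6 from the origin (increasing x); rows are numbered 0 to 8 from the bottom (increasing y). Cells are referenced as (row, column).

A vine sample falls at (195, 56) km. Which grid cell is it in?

Column index: ⌊(195 − 19) / 31⌋ = ⌊5.677⌋ = 5
Row offset from origin: ⌊(56 − 24) / 26⌋ = ⌊1.231⌋ = 1 → row 1

(1, 5)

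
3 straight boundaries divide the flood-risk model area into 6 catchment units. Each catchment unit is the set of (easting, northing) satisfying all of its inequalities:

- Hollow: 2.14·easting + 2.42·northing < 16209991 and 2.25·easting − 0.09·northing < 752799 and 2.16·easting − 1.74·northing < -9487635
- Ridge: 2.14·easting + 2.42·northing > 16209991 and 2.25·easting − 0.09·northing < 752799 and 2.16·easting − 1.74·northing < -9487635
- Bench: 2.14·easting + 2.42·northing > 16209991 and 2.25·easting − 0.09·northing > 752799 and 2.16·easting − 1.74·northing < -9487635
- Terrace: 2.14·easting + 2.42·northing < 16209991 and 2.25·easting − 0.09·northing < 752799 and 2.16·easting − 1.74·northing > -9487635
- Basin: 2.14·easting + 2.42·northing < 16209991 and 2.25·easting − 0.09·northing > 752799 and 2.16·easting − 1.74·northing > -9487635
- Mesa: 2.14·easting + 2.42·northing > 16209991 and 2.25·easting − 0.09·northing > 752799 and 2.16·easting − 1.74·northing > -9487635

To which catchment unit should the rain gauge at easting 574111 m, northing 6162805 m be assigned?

2.14·574111 + 2.42·6162805 = 16142585.640, which is < 16209991
2.25·574111 − 0.09·6162805 = 737097.300, which is < 752799
2.16·574111 − 1.74·6162805 = -9483200.940, which is > -9487635
This sign pattern matches Terrace.

Terrace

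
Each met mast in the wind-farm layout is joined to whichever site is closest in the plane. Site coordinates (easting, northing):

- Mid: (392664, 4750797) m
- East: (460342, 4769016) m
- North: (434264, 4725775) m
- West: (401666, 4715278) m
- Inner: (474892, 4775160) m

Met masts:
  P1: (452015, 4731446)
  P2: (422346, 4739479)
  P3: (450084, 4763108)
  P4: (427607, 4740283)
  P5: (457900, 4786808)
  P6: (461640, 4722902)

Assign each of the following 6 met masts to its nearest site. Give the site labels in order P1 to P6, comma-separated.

P1 → North (d²=347258242.00)
P2 → North (d²=329838340.00)
P3 → East (d²=140131028.00)
P4 → North (d²=254797713.00)
P5 → East (d²=322518628.00)
P6 → North (d²=757699505.00)

North, North, East, North, East, North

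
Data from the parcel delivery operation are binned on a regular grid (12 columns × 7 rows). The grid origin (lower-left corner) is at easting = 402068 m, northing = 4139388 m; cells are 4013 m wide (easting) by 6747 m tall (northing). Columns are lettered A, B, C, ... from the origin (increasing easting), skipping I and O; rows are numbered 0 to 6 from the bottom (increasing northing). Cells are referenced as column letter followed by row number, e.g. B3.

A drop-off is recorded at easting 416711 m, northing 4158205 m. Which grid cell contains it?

D2

Column index: ⌊(416711 − 402068) / 4013⌋ = ⌊3.649⌋ = 3 → column D
Row offset from origin: ⌊(4158205 − 4139388) / 6747⌋ = ⌊2.789⌋ = 2 → row 2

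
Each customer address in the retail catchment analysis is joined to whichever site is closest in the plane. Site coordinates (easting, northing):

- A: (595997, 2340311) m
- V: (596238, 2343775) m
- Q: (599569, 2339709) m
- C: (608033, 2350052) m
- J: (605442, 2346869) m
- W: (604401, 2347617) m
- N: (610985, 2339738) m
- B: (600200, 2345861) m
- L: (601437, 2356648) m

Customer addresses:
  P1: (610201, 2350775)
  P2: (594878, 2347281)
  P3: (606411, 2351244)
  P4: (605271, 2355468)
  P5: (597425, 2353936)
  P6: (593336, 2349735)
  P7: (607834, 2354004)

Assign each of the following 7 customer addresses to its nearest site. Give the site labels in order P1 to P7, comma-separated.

P1 → C (d²=5222953.00)
P2 → V (d²=14141636.00)
P3 → C (d²=4051748.00)
P4 → L (d²=16091956.00)
P5 → L (d²=23451088.00)
P6 → V (d²=43943204.00)
P7 → C (d²=15657905.00)

C, V, C, L, L, V, C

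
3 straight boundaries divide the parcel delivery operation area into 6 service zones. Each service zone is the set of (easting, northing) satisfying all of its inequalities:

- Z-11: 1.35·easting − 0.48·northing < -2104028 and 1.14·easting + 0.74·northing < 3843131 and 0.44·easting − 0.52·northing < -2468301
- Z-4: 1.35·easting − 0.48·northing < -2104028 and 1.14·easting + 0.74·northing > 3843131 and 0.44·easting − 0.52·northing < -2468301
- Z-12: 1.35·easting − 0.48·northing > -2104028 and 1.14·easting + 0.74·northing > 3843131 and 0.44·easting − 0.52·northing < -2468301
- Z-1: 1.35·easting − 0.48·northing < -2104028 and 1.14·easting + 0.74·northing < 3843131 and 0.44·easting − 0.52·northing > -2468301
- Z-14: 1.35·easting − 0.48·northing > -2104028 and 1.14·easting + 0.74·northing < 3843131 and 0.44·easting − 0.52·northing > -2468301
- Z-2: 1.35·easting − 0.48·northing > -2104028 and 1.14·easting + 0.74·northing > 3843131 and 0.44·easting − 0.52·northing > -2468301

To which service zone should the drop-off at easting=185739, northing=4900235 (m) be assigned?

1.35·185739 − 0.48·4900235 = -2101365.150, which is > -2104028
1.14·185739 + 0.74·4900235 = 3837916.360, which is < 3843131
0.44·185739 − 0.52·4900235 = -2466397.040, which is > -2468301
This sign pattern matches Z-14.

Z-14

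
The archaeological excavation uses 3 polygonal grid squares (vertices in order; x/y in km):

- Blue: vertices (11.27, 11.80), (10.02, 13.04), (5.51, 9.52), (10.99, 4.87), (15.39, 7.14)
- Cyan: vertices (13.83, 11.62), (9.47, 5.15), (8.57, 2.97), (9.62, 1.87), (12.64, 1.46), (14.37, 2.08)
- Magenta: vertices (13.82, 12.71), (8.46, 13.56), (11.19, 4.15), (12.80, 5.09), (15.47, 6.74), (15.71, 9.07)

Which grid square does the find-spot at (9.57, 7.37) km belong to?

Blue

Cast a ray rightward from (9.57, 7.37). For each polygon, the edges (by vertex number in listed order) whose endpoints lie on opposite sides of y = 7.37, where each meets that height, and whether that is right or left of the point:
Blue: 3–4 at x≈8.044 (left), 5–1 at x≈15.187 (right) → 1 crossing.
Cyan: 1–2 at x≈10.966 (right), 6–1 at x≈14.071 (right) → 2 crossings.
Magenta: 2–3 at x≈10.256 (right), 5–6 at x≈15.535 (right) → 2 crossings.
Only Blue has an odd count, so the point is inside Blue.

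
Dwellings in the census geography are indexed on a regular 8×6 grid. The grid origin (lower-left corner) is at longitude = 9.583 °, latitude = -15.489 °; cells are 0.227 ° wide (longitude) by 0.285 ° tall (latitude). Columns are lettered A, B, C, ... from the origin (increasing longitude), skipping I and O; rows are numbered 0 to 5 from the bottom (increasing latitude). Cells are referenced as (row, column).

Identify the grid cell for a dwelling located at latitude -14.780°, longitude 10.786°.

Column index: ⌊(10.786 − 9.583) / 0.227⌋ = ⌊5.300⌋ = 5 → column F
Row offset from origin: ⌊(-14.780 − -15.489) / 0.285⌋ = ⌊2.488⌋ = 2 → row 2

(2, F)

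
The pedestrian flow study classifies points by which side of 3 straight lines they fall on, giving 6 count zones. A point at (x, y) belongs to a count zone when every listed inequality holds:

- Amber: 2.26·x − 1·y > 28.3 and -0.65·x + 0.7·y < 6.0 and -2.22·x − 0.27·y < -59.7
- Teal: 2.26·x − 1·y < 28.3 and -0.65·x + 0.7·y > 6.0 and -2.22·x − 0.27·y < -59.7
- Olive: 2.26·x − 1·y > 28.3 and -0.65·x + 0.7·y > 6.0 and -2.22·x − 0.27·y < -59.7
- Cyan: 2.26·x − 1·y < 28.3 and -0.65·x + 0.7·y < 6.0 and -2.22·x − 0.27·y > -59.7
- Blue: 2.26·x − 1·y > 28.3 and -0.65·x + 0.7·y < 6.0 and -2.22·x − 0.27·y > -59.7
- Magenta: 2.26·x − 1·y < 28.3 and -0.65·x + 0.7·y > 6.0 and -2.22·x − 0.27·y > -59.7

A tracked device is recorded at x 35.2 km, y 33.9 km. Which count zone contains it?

Amber

2.26·35.2 − 1·33.9 = 45.652, which is > 28.3
-0.65·35.2 + 0.7·33.9 = 0.850, which is < 6.0
-2.22·35.2 − 0.27·33.9 = -87.297, which is < -59.7
This sign pattern matches Amber.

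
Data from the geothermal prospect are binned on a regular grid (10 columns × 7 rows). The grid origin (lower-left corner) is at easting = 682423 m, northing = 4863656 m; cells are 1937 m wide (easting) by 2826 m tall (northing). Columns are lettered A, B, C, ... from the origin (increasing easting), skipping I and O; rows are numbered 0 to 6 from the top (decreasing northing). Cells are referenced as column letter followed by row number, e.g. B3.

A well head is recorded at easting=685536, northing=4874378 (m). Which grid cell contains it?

B3

Column index: ⌊(685536 − 682423) / 1937⌋ = ⌊1.607⌋ = 1 → column B
Row offset from origin: ⌊(4874378 − 4863656) / 2826⌋ = ⌊3.794⌋ = 3 → row 3 (counted from top)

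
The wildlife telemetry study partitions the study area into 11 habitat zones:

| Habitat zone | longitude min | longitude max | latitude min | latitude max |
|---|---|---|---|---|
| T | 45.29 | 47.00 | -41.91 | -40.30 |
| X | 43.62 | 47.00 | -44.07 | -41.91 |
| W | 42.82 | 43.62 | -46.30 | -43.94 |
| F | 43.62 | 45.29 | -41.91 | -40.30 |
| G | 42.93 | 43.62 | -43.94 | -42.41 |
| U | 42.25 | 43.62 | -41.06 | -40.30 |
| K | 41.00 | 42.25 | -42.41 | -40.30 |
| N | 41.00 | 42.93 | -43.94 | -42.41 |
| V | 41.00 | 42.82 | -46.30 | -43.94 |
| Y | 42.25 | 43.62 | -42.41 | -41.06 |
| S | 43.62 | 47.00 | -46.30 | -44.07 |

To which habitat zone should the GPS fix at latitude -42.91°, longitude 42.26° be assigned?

The point has longitude = 42.26 and latitude = -42.91.
Only N satisfies 41.00 ≤ longitude ≤ 42.93 and -43.94 ≤ latitude ≤ -42.41.

N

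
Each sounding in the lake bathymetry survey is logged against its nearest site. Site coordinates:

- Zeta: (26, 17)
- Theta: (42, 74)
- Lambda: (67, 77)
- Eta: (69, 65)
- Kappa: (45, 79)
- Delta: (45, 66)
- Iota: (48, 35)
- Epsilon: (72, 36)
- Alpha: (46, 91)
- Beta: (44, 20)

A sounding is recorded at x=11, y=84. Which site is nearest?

Squared distances to each site:
Zeta: 4714.000; Theta: 1061.000; Lambda: 3185.000; Eta: 3725.000; Kappa: 1181.000; Delta: 1480.000; Iota: 3770.000; Epsilon: 6025.000; Alpha: 1274.000; Beta: 5185.000.
Minimum at Theta.

Theta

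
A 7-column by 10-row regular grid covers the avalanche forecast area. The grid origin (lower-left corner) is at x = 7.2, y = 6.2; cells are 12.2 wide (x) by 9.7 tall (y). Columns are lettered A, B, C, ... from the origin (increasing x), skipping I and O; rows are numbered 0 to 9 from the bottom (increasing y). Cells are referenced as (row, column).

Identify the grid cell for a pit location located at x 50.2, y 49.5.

Column index: ⌊(50.2 − 7.2) / 12.2⌋ = ⌊3.525⌋ = 3 → column D
Row offset from origin: ⌊(49.5 − 6.2) / 9.7⌋ = ⌊4.464⌋ = 4 → row 4

(4, D)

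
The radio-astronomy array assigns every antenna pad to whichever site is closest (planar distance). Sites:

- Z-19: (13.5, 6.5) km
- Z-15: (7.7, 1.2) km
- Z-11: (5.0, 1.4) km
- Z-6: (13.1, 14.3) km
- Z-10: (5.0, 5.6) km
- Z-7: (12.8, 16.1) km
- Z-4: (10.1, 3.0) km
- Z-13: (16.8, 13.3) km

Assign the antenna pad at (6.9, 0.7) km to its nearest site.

Squared distances to each site:
Z-19: 77.200; Z-15: 0.890; Z-11: 4.100; Z-6: 223.400; Z-10: 27.620; Z-7: 271.970; Z-4: 15.530; Z-13: 256.770.
Minimum at Z-15.

Z-15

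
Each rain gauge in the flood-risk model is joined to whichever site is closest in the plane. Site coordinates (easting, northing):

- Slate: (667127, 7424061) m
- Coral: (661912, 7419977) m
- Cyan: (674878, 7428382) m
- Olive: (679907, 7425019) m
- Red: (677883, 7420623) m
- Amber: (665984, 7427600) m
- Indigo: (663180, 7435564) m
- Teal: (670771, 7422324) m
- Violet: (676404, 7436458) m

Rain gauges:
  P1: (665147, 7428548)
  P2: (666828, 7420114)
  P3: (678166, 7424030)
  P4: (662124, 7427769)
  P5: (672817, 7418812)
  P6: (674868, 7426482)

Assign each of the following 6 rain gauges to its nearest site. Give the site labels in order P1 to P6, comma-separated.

Amber, Slate, Olive, Amber, Teal, Cyan

P1 → Amber (d²=1599273.00)
P2 → Slate (d²=15668210.00)
P3 → Olive (d²=4009202.00)
P4 → Amber (d²=14928161.00)
P5 → Teal (d²=16520260.00)
P6 → Cyan (d²=3610100.00)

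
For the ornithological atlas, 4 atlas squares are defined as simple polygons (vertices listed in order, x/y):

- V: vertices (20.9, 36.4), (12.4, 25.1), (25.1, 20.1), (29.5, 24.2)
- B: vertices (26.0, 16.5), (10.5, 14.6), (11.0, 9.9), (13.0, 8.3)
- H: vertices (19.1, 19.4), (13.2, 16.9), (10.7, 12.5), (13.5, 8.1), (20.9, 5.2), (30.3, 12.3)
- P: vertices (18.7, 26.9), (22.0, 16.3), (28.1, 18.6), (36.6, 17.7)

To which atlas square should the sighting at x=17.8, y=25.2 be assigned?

Cast a ray rightward from (17.8, 25.2). For each polygon, the edges (by vertex number in listed order) whose endpoints lie on opposite sides of y = 25.2, where each meets that height, and whether that is right or left of the point:
V: 1–2 at x≈12.48 (left), 4–1 at x≈28.80 (right) → 1 crossing.
B: no edge straddles that height → 0 crossings.
H: no edge straddles that height → 0 crossings.
P: 1–2 at x≈19.23 (right), 4–1 at x≈22.01 (right) → 2 crossings.
Only V has an odd count, so the point is inside V.

V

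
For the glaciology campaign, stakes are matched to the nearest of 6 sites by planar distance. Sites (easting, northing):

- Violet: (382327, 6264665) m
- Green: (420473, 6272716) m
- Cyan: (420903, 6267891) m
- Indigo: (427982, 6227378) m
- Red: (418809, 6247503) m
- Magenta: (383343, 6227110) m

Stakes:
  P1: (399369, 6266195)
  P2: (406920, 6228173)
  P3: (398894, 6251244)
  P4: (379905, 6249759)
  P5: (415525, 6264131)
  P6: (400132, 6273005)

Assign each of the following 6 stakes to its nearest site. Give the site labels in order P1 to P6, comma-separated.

P1 → Violet (d²=292770664.00)
P2 → Indigo (d²=444239869.00)
P3 → Red (d²=410602306.00)
P4 → Violet (d²=228054920.00)
P5 → Cyan (d²=43060484.00)
P6 → Violet (d²=386573625.00)

Violet, Indigo, Red, Violet, Cyan, Violet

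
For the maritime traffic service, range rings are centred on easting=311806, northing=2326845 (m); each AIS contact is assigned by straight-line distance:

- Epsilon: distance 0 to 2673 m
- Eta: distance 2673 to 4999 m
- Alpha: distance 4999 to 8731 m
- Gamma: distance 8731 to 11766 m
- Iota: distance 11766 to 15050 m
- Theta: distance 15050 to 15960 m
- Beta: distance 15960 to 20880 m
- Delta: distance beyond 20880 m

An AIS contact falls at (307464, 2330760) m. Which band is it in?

Alpha

Distance = √((307464−311806)² + (2330760−2326845)²) = √(18852964.000 + 15327225.000) = 5846.383 m.
4999 ≤ 5846.383 < 8731 → Alpha.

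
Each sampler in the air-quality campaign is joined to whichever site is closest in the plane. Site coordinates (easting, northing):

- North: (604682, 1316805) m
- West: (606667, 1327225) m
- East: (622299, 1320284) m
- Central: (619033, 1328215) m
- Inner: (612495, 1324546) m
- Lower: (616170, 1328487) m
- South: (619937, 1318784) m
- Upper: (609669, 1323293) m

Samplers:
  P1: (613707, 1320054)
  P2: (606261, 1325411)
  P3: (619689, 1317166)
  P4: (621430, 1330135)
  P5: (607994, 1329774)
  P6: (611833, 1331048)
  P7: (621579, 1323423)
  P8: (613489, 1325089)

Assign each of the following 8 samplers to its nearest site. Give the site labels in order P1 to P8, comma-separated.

Inner, West, South, Central, West, Lower, East, Inner

P1 → Inner (d²=21647008.00)
P2 → West (d²=3455432.00)
P3 → South (d²=2679428.00)
P4 → Central (d²=9432009.00)
P5 → West (d²=8258330.00)
P6 → Lower (d²=25368290.00)
P7 → East (d²=10371721.00)
P8 → Inner (d²=1282885.00)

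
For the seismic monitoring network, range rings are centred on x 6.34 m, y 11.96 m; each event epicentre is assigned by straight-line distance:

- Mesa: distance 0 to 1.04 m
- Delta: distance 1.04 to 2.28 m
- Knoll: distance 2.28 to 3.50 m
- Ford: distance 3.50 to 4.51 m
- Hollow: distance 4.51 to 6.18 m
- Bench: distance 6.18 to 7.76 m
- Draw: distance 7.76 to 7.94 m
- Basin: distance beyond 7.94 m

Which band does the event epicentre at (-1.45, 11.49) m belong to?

Distance = √((-1.45−6.34)² + (11.49−11.96)²) = √(60.684 + 0.221) = 7.804 m.
7.76 ≤ 7.804 < 7.94 → Draw.

Draw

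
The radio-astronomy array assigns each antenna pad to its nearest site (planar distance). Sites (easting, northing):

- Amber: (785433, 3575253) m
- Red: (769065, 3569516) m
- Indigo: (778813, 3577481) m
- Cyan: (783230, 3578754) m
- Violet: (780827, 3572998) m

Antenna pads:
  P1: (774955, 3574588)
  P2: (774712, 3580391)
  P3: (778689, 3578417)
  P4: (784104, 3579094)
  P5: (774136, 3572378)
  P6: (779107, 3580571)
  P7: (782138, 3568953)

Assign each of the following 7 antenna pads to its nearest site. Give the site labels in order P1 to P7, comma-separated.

Indigo, Indigo, Indigo, Cyan, Red, Indigo, Violet

P1 → Indigo (d²=23253613.00)
P2 → Indigo (d²=25286301.00)
P3 → Indigo (d²=891472.00)
P4 → Cyan (d²=879476.00)
P5 → Red (d²=33906085.00)
P6 → Indigo (d²=9634536.00)
P7 → Violet (d²=18080746.00)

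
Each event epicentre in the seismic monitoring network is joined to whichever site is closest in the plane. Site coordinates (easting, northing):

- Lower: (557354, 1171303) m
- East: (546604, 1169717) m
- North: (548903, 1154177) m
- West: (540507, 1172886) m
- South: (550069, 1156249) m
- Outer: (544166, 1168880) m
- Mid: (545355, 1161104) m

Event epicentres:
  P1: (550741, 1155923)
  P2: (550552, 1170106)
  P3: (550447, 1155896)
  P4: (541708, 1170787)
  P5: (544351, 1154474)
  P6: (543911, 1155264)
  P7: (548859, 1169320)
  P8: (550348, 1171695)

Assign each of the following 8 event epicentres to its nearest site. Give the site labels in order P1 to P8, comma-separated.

P1 → South (d²=557860.00)
P2 → East (d²=15738025.00)
P3 → South (d²=267493.00)
P4 → West (d²=5848202.00)
P5 → North (d²=20808913.00)
P6 → North (d²=26101633.00)
P7 → East (d²=5242634.00)
P8 → East (d²=17930020.00)

South, East, South, West, North, North, East, East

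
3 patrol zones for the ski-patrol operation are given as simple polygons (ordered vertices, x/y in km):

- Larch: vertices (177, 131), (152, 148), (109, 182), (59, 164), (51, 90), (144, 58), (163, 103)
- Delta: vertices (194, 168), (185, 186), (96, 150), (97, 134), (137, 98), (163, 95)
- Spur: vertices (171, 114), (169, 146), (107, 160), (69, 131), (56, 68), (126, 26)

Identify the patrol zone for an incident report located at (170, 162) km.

Delta

Cast a ray rightward from (170, 162). For each polygon, the edges (by vertex number in listed order) whose endpoints lie on opposite sides of y = 162, where each meets that height, and whether that is right or left of the point:
Larch: 2–3 at x≈134.3 (left), 4–5 at x≈58.8 (left) → 0 crossings.
Delta: 2–3 at x≈125.7 (left), 6–1 at x≈191.5 (right) → 1 crossing.
Spur: no edge straddles that height → 0 crossings.
Only Delta has an odd count, so the point is inside Delta.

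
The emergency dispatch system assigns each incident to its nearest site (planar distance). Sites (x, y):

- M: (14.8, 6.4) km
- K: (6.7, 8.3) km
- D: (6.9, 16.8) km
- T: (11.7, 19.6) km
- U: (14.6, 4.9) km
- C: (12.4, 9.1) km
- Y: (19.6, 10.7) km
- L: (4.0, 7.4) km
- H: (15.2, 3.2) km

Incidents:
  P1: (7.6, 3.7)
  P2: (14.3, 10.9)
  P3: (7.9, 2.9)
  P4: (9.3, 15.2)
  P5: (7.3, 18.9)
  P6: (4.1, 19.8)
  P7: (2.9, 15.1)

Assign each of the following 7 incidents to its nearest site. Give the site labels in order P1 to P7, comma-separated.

P1 → K (d²=21.97)
P2 → C (d²=6.85)
P3 → K (d²=30.60)
P4 → D (d²=8.32)
P5 → D (d²=4.57)
P6 → D (d²=16.84)
P7 → D (d²=18.89)

K, C, K, D, D, D, D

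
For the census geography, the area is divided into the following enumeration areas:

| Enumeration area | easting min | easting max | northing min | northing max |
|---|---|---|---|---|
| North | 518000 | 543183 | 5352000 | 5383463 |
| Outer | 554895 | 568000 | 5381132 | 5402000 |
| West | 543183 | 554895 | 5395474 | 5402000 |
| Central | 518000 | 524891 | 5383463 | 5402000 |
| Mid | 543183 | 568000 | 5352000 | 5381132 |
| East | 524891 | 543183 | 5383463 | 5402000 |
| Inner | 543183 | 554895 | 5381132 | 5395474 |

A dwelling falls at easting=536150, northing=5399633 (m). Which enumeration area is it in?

The point has easting = 536150 and northing = 5399633.
Only East satisfies 524891 ≤ easting ≤ 543183 and 5383463 ≤ northing ≤ 5402000.

East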